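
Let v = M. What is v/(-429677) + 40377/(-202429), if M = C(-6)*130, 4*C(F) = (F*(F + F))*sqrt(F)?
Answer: -40377/202429 - 2340*I*sqrt(6)/429677 ≈ -0.19946 - 0.01334*I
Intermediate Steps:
C(F) = F**(5/2)/2 (C(F) = ((F*(F + F))*sqrt(F))/4 = ((F*(2*F))*sqrt(F))/4 = ((2*F**2)*sqrt(F))/4 = (2*F**(5/2))/4 = F**(5/2)/2)
M = 2340*I*sqrt(6) (M = ((-6)**(5/2)/2)*130 = ((36*I*sqrt(6))/2)*130 = (18*I*sqrt(6))*130 = 2340*I*sqrt(6) ≈ 5731.8*I)
v = 2340*I*sqrt(6) ≈ 5731.8*I
v/(-429677) + 40377/(-202429) = (2340*I*sqrt(6))/(-429677) + 40377/(-202429) = (2340*I*sqrt(6))*(-1/429677) + 40377*(-1/202429) = -2340*I*sqrt(6)/429677 - 40377/202429 = -40377/202429 - 2340*I*sqrt(6)/429677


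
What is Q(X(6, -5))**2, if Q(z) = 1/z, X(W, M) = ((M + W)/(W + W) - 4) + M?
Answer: 144/11449 ≈ 0.012578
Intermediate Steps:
X(W, M) = -4 + M + (M + W)/(2*W) (X(W, M) = ((M + W)/((2*W)) - 4) + M = ((M + W)*(1/(2*W)) - 4) + M = ((M + W)/(2*W) - 4) + M = (-4 + (M + W)/(2*W)) + M = -4 + M + (M + W)/(2*W))
Q(X(6, -5))**2 = (1/(-7/2 - 5 + (1/2)*(-5)/6))**2 = (1/(-7/2 - 5 + (1/2)*(-5)*(1/6)))**2 = (1/(-7/2 - 5 - 5/12))**2 = (1/(-107/12))**2 = (-12/107)**2 = 144/11449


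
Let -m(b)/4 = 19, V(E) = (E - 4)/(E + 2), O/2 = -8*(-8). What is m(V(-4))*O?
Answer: -9728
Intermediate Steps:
O = 128 (O = 2*(-8*(-8)) = 2*64 = 128)
V(E) = (-4 + E)/(2 + E)
m(b) = -76 (m(b) = -4*19 = -76)
m(V(-4))*O = -76*128 = -9728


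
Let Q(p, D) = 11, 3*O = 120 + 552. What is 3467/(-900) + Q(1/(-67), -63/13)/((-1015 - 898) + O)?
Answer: -1955221/506700 ≈ -3.8587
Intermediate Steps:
O = 224 (O = (120 + 552)/3 = (⅓)*672 = 224)
3467/(-900) + Q(1/(-67), -63/13)/((-1015 - 898) + O) = 3467/(-900) + 11/((-1015 - 898) + 224) = 3467*(-1/900) + 11/(-1913 + 224) = -3467/900 + 11/(-1689) = -3467/900 + 11*(-1/1689) = -3467/900 - 11/1689 = -1955221/506700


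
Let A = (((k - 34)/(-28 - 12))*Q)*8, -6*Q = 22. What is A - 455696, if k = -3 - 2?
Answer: -2278623/5 ≈ -4.5572e+5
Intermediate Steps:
k = -5
Q = -11/3 (Q = -⅙*22 = -11/3 ≈ -3.6667)
A = -143/5 (A = (((-5 - 34)/(-28 - 12))*(-11/3))*8 = (-39/(-40)*(-11/3))*8 = (-39*(-1/40)*(-11/3))*8 = ((39/40)*(-11/3))*8 = -143/40*8 = -143/5 ≈ -28.600)
A - 455696 = -143/5 - 455696 = -2278623/5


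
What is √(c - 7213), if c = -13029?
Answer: I*√20242 ≈ 142.27*I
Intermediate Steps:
√(c - 7213) = √(-13029 - 7213) = √(-20242) = I*√20242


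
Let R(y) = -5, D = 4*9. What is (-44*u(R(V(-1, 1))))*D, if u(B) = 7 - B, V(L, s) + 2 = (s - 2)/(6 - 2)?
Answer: -19008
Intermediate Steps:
V(L, s) = -5/2 + s/4 (V(L, s) = -2 + (s - 2)/(6 - 2) = -2 + (-2 + s)/4 = -2 + (-2 + s)*(1/4) = -2 + (-1/2 + s/4) = -5/2 + s/4)
D = 36
(-44*u(R(V(-1, 1))))*D = -44*(7 - 1*(-5))*36 = -44*(7 + 5)*36 = -44*12*36 = -528*36 = -19008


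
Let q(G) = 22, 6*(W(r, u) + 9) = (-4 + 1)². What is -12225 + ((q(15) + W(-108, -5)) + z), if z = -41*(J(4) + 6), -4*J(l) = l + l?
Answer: -24749/2 ≈ -12375.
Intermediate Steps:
J(l) = -l/2 (J(l) = -(l + l)/4 = -l/2)
z = -164 (z = -41*(-½*4 + 6) = -41*(-2 + 6) = -41*4 = -164)
W(r, u) = -15/2 (W(r, u) = -9 + (-4 + 1)²/6 = -9 + (⅙)*(-3)² = -9 + (⅙)*9 = -9 + 3/2 = -15/2)
-12225 + ((q(15) + W(-108, -5)) + z) = -12225 + ((22 - 15/2) - 164) = -12225 + (29/2 - 164) = -12225 - 299/2 = -24749/2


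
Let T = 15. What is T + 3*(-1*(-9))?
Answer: 42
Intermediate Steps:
T + 3*(-1*(-9)) = 15 + 3*(-1*(-9)) = 15 + 3*9 = 15 + 27 = 42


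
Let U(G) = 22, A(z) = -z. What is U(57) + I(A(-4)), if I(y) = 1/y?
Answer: 89/4 ≈ 22.250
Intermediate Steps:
U(57) + I(A(-4)) = 22 + 1/(-1*(-4)) = 22 + 1/4 = 89/4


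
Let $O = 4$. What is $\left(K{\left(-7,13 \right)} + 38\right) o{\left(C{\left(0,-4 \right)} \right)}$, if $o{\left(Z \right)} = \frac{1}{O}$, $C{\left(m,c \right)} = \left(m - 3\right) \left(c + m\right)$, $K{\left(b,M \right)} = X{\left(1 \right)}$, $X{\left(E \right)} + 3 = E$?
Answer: $9$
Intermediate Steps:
$X{\left(E \right)} = -3 + E$
$K{\left(b,M \right)} = -2$ ($K{\left(b,M \right)} = -3 + 1 = -2$)
$C{\left(m,c \right)} = \left(-3 + m\right) \left(c + m\right)$
$o{\left(Z \right)} = \frac{1}{4}$
$\left(K{\left(-7,13 \right)} + 38\right) o{\left(C{\left(0,-4 \right)} \right)} = \left(-2 + 38\right) \frac{1}{4} = 36 \cdot \frac{1}{4} = 9$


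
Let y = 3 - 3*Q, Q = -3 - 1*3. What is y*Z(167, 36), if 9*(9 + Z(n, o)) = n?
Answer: 602/3 ≈ 200.67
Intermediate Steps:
Q = -6 (Q = -3 - 3 = -6)
Z(n, o) = -9 + n/9
y = 21 (y = 3 - 3*(-6) = 3 + 18 = 21)
y*Z(167, 36) = 21*(-9 + (⅑)*167) = 21*(-9 + 167/9) = 21*(86/9) = 602/3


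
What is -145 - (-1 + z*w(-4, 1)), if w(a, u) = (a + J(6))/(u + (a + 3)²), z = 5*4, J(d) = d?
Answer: -164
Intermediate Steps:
z = 20
w(a, u) = (6 + a)/(u + (3 + a)²) (w(a, u) = (a + 6)/(u + (a + 3)²) = (6 + a)/(u + (3 + a)²))
-145 - (-1 + z*w(-4, 1)) = -145 - (-1 + 20*((6 - 4)/(1 + (3 - 4)²))) = -145 - (-1 + 20*(2/(1 + (-1)²))) = -145 - (-1 + 20*(2/(1 + 1))) = -145 - (-1 + 20*(2/2)) = -145 - (-1 + 20*((½)*2)) = -145 - (-1 + 20*1) = -145 - (-1 + 20) = -145 - 1*19 = -145 - 19 = -164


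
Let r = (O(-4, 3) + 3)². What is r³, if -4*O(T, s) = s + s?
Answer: 729/64 ≈ 11.391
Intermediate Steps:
O(T, s) = -s/2 (O(T, s) = -(s + s)/4 = -s/2)
r = 9/4 (r = (-½*3 + 3)² = (-3/2 + 3)² = (3/2)² = 9/4 ≈ 2.2500)
r³ = (9/4)³ = 729/64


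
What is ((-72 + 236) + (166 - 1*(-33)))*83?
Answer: 30129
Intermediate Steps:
((-72 + 236) + (166 - 1*(-33)))*83 = (164 + (166 + 33))*83 = (164 + 199)*83 = 363*83 = 30129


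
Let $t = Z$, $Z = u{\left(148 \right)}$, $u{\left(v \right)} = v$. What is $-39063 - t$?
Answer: $-39211$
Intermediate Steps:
$Z = 148$
$t = 148$
$-39063 - t = -39063 - 148 = -39211$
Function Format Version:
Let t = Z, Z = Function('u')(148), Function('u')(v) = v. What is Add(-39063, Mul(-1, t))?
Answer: -39211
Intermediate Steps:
Z = 148
t = 148
Add(-39063, Mul(-1, t)) = Add(-39063, Mul(-1, 148)) = Add(-39063, -148) = -39211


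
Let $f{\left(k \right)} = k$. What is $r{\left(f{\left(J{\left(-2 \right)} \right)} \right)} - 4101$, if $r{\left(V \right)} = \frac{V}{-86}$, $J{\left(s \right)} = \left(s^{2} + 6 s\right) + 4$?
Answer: $- \frac{176341}{43} \approx -4101.0$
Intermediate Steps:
$J{\left(s \right)} = 4 + s^{2} + 6 s$
$r{\left(V \right)} = - \frac{V}{86}$ ($r{\left(V \right)} = V \left(- \frac{1}{86}\right) = - \frac{V}{86}$)
$r{\left(f{\left(J{\left(-2 \right)} \right)} \right)} - 4101 = - \frac{4 + \left(-2\right)^{2} + 6 \left(-2\right)}{86} - 4101 = - \frac{4 + 4 - 12}{86} - 4101 = \left(- \frac{1}{86}\right) \left(-4\right) - 4101 = \frac{2}{43} - 4101 = - \frac{176341}{43}$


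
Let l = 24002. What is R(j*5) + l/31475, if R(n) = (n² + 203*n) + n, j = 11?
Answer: 448385377/31475 ≈ 14246.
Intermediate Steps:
R(n) = n² + 204*n
R(j*5) + l/31475 = (11*5)*(204 + 11*5) + 24002/31475 = 55*(204 + 55) + 24002*(1/31475) = 55*259 + 24002/31475 = 14245 + 24002/31475 = 448385377/31475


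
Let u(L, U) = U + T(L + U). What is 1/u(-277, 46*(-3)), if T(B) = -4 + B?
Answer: -1/557 ≈ -0.0017953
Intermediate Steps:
u(L, U) = -4 + L + 2*U (u(L, U) = U + (-4 + (L + U)) = U + (-4 + L + U) = -4 + L + 2*U)
1/u(-277, 46*(-3)) = 1/(-4 - 277 + 2*(46*(-3))) = 1/(-4 - 277 + 2*(-138)) = 1/(-4 - 277 - 276) = 1/(-557) = -1/557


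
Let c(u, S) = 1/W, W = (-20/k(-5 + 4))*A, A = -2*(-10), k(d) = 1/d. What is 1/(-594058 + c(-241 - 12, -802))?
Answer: -400/237623199 ≈ -1.6833e-6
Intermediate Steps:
A = 20
W = 400 (W = -20/(1/(-5 + 4))*20 = -20/(1/(-1))*20 = -20/(-1)*20 = -20*(-1)*20 = 20*20 = 400)
c(u, S) = 1/400
1/(-594058 + c(-241 - 12, -802)) = 1/(-594058 + 1/400) = 1/(-237623199/400) = -400/237623199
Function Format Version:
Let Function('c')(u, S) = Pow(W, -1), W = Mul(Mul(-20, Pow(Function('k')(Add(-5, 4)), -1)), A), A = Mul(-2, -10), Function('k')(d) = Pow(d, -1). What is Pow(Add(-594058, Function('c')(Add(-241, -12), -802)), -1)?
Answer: Rational(-400, 237623199) ≈ -1.6833e-6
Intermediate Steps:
A = 20
W = 400 (W = Mul(Mul(-20, Pow(Pow(Add(-5, 4), -1), -1)), 20) = Mul(Mul(-20, Pow(Pow(-1, -1), -1)), 20) = Mul(Mul(-20, Pow(-1, -1)), 20) = Mul(Mul(-20, -1), 20) = Mul(20, 20) = 400)
Function('c')(u, S) = Rational(1, 400) (Function('c')(u, S) = Pow(400, -1) = Rational(1, 400))
Pow(Add(-594058, Function('c')(Add(-241, -12), -802)), -1) = Pow(Add(-594058, Rational(1, 400)), -1) = Pow(Rational(-237623199, 400), -1) = Rational(-400, 237623199)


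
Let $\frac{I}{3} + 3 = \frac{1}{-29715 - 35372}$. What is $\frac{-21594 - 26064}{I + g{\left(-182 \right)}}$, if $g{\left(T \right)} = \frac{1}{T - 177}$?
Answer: $\frac{1113587932314}{210362261} \approx 5293.7$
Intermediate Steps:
$g{\left(T \right)} = \frac{1}{-177 + T}$
$I = - \frac{585786}{65087}$ ($I = -9 + \frac{3}{-29715 - 35372} = -9 + \frac{3}{-65087} = -9 + 3 \left(- \frac{1}{65087}\right) = -9 - \frac{3}{65087} = - \frac{585786}{65087} \approx -9.0$)
$\frac{-21594 - 26064}{I + g{\left(-182 \right)}} = \frac{-21594 - 26064}{- \frac{585786}{65087} + \frac{1}{-177 - 182}} = - \frac{47658}{- \frac{585786}{65087} + \frac{1}{-359}} = - \frac{47658}{- \frac{585786}{65087} - \frac{1}{359}} = - \frac{47658}{- \frac{210362261}{23366233}} = \left(-47658\right) \left(- \frac{23366233}{210362261}\right) = \frac{1113587932314}{210362261}$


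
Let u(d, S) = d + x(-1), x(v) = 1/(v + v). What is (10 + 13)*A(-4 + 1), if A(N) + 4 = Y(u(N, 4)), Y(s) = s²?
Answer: 759/4 ≈ 189.75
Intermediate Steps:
x(v) = 1/(2*v)
u(d, S) = -½ + d (u(d, S) = d + (½)/(-1) = d + (½)*(-1) = d - ½ = -½ + d)
A(N) = -4 + (-½ + N)²
(10 + 13)*A(-4 + 1) = (10 + 13)*(-15/4 + (-4 + 1)² - (-4 + 1)) = 23*(-15/4 + (-3)² - 1*(-3)) = 23*(-15/4 + 9 + 3) = 23*(33/4) = 759/4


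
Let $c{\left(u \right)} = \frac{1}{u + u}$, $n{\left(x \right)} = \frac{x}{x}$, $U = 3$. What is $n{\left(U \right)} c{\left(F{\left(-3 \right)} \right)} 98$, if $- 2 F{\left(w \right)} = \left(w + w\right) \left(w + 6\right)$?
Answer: $\frac{49}{9} \approx 5.4444$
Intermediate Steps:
$n{\left(x \right)} = 1$
$F{\left(w \right)} = - w \left(6 + w\right)$ ($F{\left(w \right)} = - \frac{\left(w + w\right) \left(w + 6\right)}{2} = - \frac{2 w \left(6 + w\right)}{2} = - w \left(6 + w\right)$)
$c{\left(u \right)} = \frac{1}{2 u}$
$n{\left(U \right)} c{\left(F{\left(-3 \right)} \right)} 98 = 1 \frac{1}{2 \left(\left(-1\right) \left(-3\right) \left(6 - 3\right)\right)} 98 = 1 \frac{1}{2 \left(\left(-1\right) \left(-3\right) 3\right)} 98 = 1 \frac{1}{2 \cdot 9} \cdot 98 = 1 \cdot \frac{1}{2} \cdot \frac{1}{9} \cdot 98 = 1 \cdot \frac{1}{18} \cdot 98 = \frac{1}{18} \cdot 98 = \frac{49}{9}$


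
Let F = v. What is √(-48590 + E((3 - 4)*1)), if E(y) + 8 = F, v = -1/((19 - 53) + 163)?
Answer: I*√808719447/129 ≈ 220.45*I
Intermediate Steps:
v = -1/129 (v = -1/(-34 + 163) = -1/129 ≈ -0.0077519)
F = -1/129 ≈ -0.0077519
E(y) = -1033/129 (E(y) = -8 - 1/129 = -1033/129)
√(-48590 + E((3 - 4)*1)) = √(-48590 - 1033/129) = √(-6269143/129) = I*√808719447/129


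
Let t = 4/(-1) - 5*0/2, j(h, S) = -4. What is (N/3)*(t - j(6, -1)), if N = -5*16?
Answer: 0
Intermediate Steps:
N = -80
t = -4 (t = 4*(-1) + 0*(½) = -4 + 0 = -4)
(N/3)*(t - j(6, -1)) = (-80/3)*(-4 - 1*(-4)) = (-80*⅓)*(-4 + 4) = -80/3*0 = 0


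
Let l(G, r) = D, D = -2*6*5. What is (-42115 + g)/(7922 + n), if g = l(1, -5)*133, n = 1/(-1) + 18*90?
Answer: -50095/9541 ≈ -5.2505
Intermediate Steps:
D = -60 (D = -12*5 = -60)
l(G, r) = -60
n = 1619 (n = -1 + 1620 = 1619)
g = -7980 (g = -60*133 = -7980)
(-42115 + g)/(7922 + n) = (-42115 - 7980)/(7922 + 1619) = -50095/9541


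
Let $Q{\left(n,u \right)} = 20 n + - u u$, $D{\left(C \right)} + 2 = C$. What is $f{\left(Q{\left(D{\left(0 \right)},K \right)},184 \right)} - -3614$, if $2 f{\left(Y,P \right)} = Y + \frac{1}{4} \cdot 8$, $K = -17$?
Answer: $\frac{6901}{2} \approx 3450.5$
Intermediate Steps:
$D{\left(C \right)} = -2 + C$
$Q{\left(n,u \right)} = - u^{2} + 20 n$ ($Q{\left(n,u \right)} = 20 n - u^{2} = - u^{2} + 20 n$)
$f{\left(Y,P \right)} = 1 + \frac{Y}{2}$ ($f{\left(Y,P \right)} = \frac{Y + \frac{1}{4} \cdot 8}{2} = \frac{Y + 2}{2} = \frac{2 + Y}{2} = 1 + \frac{Y}{2}$)
$f{\left(Q{\left(D{\left(0 \right)},K \right)},184 \right)} - -3614 = \left(1 + \frac{- \left(-17\right)^{2} + 20 \left(-2 + 0\right)}{2}\right) - -3614 = \left(1 + \frac{\left(-1\right) 289 + 20 \left(-2\right)}{2}\right) + 3614 = \left(1 + \frac{-289 - 40}{2}\right) + 3614 = \left(1 + \frac{1}{2} \left(-329\right)\right) + 3614 = \left(1 - \frac{329}{2}\right) + 3614 = - \frac{327}{2} + 3614 = \frac{6901}{2}$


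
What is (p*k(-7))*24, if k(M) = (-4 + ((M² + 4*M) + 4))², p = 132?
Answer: 1397088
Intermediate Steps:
k(M) = (M² + 4*M)² (k(M) = (-4 + (4 + M² + 4*M))² = (M² + 4*M)²)
(p*k(-7))*24 = (132*((-7)²*(4 - 7)²))*24 = (132*(49*(-3)²))*24 = (132*(49*9))*24 = (132*441)*24 = 58212*24 = 1397088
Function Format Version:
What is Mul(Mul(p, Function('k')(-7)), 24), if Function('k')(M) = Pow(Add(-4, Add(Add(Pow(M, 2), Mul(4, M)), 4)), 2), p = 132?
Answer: 1397088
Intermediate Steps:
Function('k')(M) = Pow(Add(Pow(M, 2), Mul(4, M)), 2) (Function('k')(M) = Pow(Add(-4, Add(4, Pow(M, 2), Mul(4, M))), 2) = Pow(Add(Pow(M, 2), Mul(4, M)), 2))
Mul(Mul(p, Function('k')(-7)), 24) = Mul(Mul(132, Mul(Pow(-7, 2), Pow(Add(4, -7), 2))), 24) = Mul(Mul(132, Mul(49, Pow(-3, 2))), 24) = Mul(Mul(132, Mul(49, 9)), 24) = Mul(Mul(132, 441), 24) = Mul(58212, 24) = 1397088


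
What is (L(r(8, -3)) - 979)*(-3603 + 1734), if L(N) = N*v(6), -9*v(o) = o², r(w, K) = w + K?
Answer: 1867131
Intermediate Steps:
r(w, K) = K + w
v(o) = -o²/9
L(N) = -4*N (L(N) = N*(-⅑*6²) = N*(-⅑*36) = N*(-4) = -4*N)
(L(r(8, -3)) - 979)*(-3603 + 1734) = (-4*(-3 + 8) - 979)*(-3603 + 1734) = (-4*5 - 979)*(-1869) = (-20 - 979)*(-1869) = -999*(-1869) = 1867131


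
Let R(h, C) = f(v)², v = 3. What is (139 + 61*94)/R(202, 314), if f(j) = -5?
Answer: 5873/25 ≈ 234.92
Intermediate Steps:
R(h, C) = 25 (R(h, C) = (-5)² = 25)
(139 + 61*94)/R(202, 314) = (139 + 61*94)/25 = (139 + 5734)*(1/25) = 5873*(1/25) = 5873/25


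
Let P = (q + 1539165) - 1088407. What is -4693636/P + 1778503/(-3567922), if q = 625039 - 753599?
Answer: -8659778626993/574788666278 ≈ -15.066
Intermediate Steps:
q = -128560
P = 322198 (P = (-128560 + 1539165) - 1088407 = 1410605 - 1088407 = 322198)
-4693636/P + 1778503/(-3567922) = -4693636/322198 + 1778503/(-3567922) = -4693636*1/322198 + 1778503*(-1/3567922) = -2346818/161099 - 1778503/3567922 = -8659778626993/574788666278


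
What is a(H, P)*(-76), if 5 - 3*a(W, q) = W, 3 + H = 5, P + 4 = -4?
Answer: -76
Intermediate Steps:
P = -8 (P = -4 - 4 = -8)
H = 2 (H = -3 + 5 = 2)
a(W, q) = 5/3 - W/3
a(H, P)*(-76) = (5/3 - ⅓*2)*(-76) = (5/3 - ⅔)*(-76) = 1*(-76) = -76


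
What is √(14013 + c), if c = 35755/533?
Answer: 2*√999999143/533 ≈ 118.66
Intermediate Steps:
c = 35755/533 (c = 35755*(1/533) = 35755/533 ≈ 67.083)
√(14013 + c) = √(14013 + 35755/533) = √(7504684/533) = 2*√999999143/533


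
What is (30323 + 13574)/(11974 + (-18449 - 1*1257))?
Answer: -43897/7732 ≈ -5.6773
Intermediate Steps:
(30323 + 13574)/(11974 + (-18449 - 1*1257)) = 43897/(11974 + (-18449 - 1257)) = 43897/(11974 - 19706) = 43897/(-7732) = 43897*(-1/7732) = -43897/7732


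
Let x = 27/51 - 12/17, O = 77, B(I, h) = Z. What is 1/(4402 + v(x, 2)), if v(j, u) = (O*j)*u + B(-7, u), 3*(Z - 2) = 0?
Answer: 17/74406 ≈ 0.00022848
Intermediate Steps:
Z = 2 (Z = 2 + (⅓)*0 = 2 + 0 = 2)
B(I, h) = 2
x = -3/17 (x = 27*(1/51) - 12*1/17 = 9/17 - 12/17 = -3/17 ≈ -0.17647)
v(j, u) = 2 + 77*j*u (v(j, u) = (77*j)*u + 2 = 77*j*u + 2 = 2 + 77*j*u)
1/(4402 + v(x, 2)) = 1/(4402 + (2 + 77*(-3/17)*2)) = 1/(4402 + (2 - 462/17)) = 1/(4402 - 428/17) = 1/(74406/17) = 17/74406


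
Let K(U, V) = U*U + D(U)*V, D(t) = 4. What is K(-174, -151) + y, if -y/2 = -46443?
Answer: 122558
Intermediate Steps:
y = 92886 (y = -2*(-46443) = 92886)
K(U, V) = U² + 4*V (K(U, V) = U*U + 4*V = U² + 4*V)
K(-174, -151) + y = ((-174)² + 4*(-151)) + 92886 = (30276 - 604) + 92886 = 29672 + 92886 = 122558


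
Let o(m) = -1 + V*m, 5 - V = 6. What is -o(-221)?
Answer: -220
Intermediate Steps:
V = -1 (V = 5 - 1*6 = 5 - 6 = -1)
o(m) = -1 - m
-o(-221) = -(-1 - 1*(-221)) = -(-1 + 221) = -1*220 = -220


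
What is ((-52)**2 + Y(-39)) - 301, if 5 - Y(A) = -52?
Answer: 2460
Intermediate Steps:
Y(A) = 57 (Y(A) = 5 - 1*(-52) = 5 + 52 = 57)
((-52)**2 + Y(-39)) - 301 = ((-52)**2 + 57) - 301 = (2704 + 57) - 301 = 2761 - 301 = 2460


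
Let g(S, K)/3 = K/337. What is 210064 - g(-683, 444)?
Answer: 70790236/337 ≈ 2.1006e+5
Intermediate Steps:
g(S, K) = 3*K/337 (g(S, K) = 3*(K/337) = 3*K/337)
210064 - g(-683, 444) = 210064 - 3*444/337 = 210064 - 1*1332/337 = 210064 - 1332/337 = 70790236/337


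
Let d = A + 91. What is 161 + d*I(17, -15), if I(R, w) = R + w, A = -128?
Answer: 87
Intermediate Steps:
d = -37 (d = -128 + 91 = -37)
161 + d*I(17, -15) = 161 - 37*(17 - 15) = 161 - 37*2 = 161 - 74 = 87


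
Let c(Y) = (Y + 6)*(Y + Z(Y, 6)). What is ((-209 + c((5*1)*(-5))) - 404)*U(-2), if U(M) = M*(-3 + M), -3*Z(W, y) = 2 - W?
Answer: 330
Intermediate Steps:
Z(W, y) = -⅔ + W/3 (Z(W, y) = -(2 - W)/3 = -⅔ + W/3)
c(Y) = (6 + Y)*(-⅔ + 4*Y/3) (c(Y) = (Y + 6)*(Y + (-⅔ + Y/3)) = (6 + Y)*(-⅔ + 4*Y/3))
((-209 + c((5*1)*(-5))) - 404)*U(-2) = ((-209 + (-4 + 4*((5*1)*(-5))²/3 + 22*((5*1)*(-5))/3)) - 404)*(-2*(-3 - 2)) = ((-209 + (-4 + 4*(5*(-5))²/3 + 22*(5*(-5))/3)) - 404)*(-2*(-5)) = ((-209 + (-4 + (4/3)*(-25)² + (22/3)*(-25))) - 404)*10 = ((-209 + (-4 + (4/3)*625 - 550/3)) - 404)*10 = ((-209 + (-4 + 2500/3 - 550/3)) - 404)*10 = ((-209 + 646) - 404)*10 = (437 - 404)*10 = 33*10 = 330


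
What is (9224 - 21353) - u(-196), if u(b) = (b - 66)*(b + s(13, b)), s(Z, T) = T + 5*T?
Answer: -371593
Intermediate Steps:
s(Z, T) = 6*T
u(b) = 7*b*(-66 + b) (u(b) = (b - 66)*(b + 6*b) = (-66 + b)*(7*b) = 7*b*(-66 + b))
(9224 - 21353) - u(-196) = (9224 - 21353) - 7*(-196)*(-66 - 196) = -12129 - 7*(-196)*(-262) = -12129 - 1*359464 = -12129 - 359464 = -371593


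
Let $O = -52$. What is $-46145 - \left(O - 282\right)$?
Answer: $-45811$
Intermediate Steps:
$-46145 - \left(O - 282\right) = -46145 - \left(-52 - 282\right) = -46145 - -334 = -46145 + 334 = -45811$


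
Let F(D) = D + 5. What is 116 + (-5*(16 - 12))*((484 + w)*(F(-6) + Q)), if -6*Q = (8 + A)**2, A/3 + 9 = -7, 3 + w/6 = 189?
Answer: 25696348/3 ≈ 8.5655e+6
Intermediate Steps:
w = 1116 (w = -18 + 6*189 = -18 + 1134 = 1116)
A = -48 (A = -27 + 3*(-7) = -27 - 21 = -48)
Q = -800/3 (Q = -(8 - 48)**2/6 = -1/6*(-40)**2 = -1/6*1600 = -800/3 ≈ -266.67)
F(D) = 5 + D
116 + (-5*(16 - 12))*((484 + w)*(F(-6) + Q)) = 116 + (-5*(16 - 12))*((484 + 1116)*((5 - 6) - 800/3)) = 116 + (-5*4)*(1600*(-1 - 800/3)) = 116 - 32000*(-803)/3 = 116 - 20*(-1284800/3) = 116 + 25696000/3 = 25696348/3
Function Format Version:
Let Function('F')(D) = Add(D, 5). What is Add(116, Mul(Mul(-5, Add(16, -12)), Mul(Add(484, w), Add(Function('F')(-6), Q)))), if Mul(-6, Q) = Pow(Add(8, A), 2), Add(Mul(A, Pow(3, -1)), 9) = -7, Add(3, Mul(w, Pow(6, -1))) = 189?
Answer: Rational(25696348, 3) ≈ 8.5655e+6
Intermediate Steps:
w = 1116 (w = Add(-18, Mul(6, 189)) = Add(-18, 1134) = 1116)
A = -48 (A = Add(-27, Mul(3, -7)) = Add(-27, -21) = -48)
Q = Rational(-800, 3) (Q = Mul(Rational(-1, 6), Pow(Add(8, -48), 2)) = Mul(Rational(-1, 6), Pow(-40, 2)) = Mul(Rational(-1, 6), 1600) = Rational(-800, 3) ≈ -266.67)
Function('F')(D) = Add(5, D)
Add(116, Mul(Mul(-5, Add(16, -12)), Mul(Add(484, w), Add(Function('F')(-6), Q)))) = Add(116, Mul(Mul(-5, Add(16, -12)), Mul(Add(484, 1116), Add(Add(5, -6), Rational(-800, 3))))) = Add(116, Mul(Mul(-5, 4), Mul(1600, Add(-1, Rational(-800, 3))))) = Add(116, Mul(-20, Mul(1600, Rational(-803, 3)))) = Add(116, Mul(-20, Rational(-1284800, 3))) = Add(116, Rational(25696000, 3)) = Rational(25696348, 3)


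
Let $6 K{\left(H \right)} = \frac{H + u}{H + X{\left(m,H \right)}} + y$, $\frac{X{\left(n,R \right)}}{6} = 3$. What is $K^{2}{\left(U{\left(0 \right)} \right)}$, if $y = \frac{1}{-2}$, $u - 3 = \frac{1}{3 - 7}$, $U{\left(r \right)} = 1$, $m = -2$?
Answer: $\frac{529}{207936} \approx 0.0025441$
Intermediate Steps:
$X{\left(n,R \right)} = 18$ ($X{\left(n,R \right)} = 6 \cdot 3 = 18$)
$u = \frac{11}{4}$ ($u = 3 + \frac{1}{3 - 7} = 3 + \frac{1}{-4} = 3 - \frac{1}{4} = \frac{11}{4} \approx 2.75$)
$y = - \frac{1}{2} \approx -0.5$
$K{\left(H \right)} = - \frac{1}{12} + \frac{\frac{11}{4} + H}{6 \left(18 + H\right)}$ ($K{\left(H \right)} = \frac{\frac{H + \frac{11}{4}}{H + 18} - \frac{1}{2}}{6} = \frac{\frac{\frac{11}{4} + H}{18 + H} - \frac{1}{2}}{6} = \frac{- \frac{1}{2} + \frac{\frac{11}{4} + H}{18 + H}}{6} = - \frac{1}{12} + \frac{\frac{11}{4} + H}{6 \left(18 + H\right)}$)
$K^{2}{\left(U{\left(0 \right)} \right)} = \left(\frac{-25 + 2 \cdot 1}{24 \left(18 + 1\right)}\right)^{2} = \left(\frac{-25 + 2}{24 \cdot 19}\right)^{2} = \left(\frac{1}{24} \cdot \frac{1}{19} \left(-23\right)\right)^{2} = \left(- \frac{23}{456}\right)^{2} = \frac{529}{207936}$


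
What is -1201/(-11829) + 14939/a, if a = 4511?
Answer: 182131142/53360619 ≈ 3.4132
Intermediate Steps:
-1201/(-11829) + 14939/a = -1201/(-11829) + 14939/4511 = -1201*(-1/11829) + 14939*(1/4511) = 1201/11829 + 14939/4511 = 182131142/53360619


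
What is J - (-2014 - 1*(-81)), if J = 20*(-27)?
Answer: 1393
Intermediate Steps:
J = -540
J - (-2014 - 1*(-81)) = -540 - (-2014 - 1*(-81)) = -540 - (-2014 + 81) = -540 - 1*(-1933) = -540 + 1933 = 1393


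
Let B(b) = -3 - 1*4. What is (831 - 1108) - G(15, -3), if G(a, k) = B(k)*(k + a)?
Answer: -193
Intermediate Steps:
B(b) = -7 (B(b) = -3 - 4 = -7)
G(a, k) = -7*a - 7*k (G(a, k) = -7*(k + a) = -7*(a + k) = -7*a - 7*k)
(831 - 1108) - G(15, -3) = (831 - 1108) - (-7*15 - 7*(-3)) = -277 - (-105 + 21) = -277 - 1*(-84) = -277 + 84 = -193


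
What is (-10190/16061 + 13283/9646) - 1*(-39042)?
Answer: 6048673704575/154924406 ≈ 39043.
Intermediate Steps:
(-10190/16061 + 13283/9646) - 1*(-39042) = (-10190*1/16061 + 13283*(1/9646)) + 39042 = (-10190/16061 + 13283/9646) + 39042 = 115045523/154924406 + 39042 = 6048673704575/154924406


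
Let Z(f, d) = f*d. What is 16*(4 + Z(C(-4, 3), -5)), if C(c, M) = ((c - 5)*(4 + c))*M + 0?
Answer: 64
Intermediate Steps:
C(c, M) = M*(-5 + c)*(4 + c) (C(c, M) = ((-5 + c)*(4 + c))*M + 0 = M*(-5 + c)*(4 + c) + 0 = M*(-5 + c)*(4 + c))
Z(f, d) = d*f
16*(4 + Z(C(-4, 3), -5)) = 16*(4 - 15*(-20 + (-4)² - 1*(-4))) = 16*(4 - 15*(-20 + 16 + 4)) = 16*(4 - 15*0) = 16*(4 - 5*0) = 16*(4 + 0) = 16*4 = 64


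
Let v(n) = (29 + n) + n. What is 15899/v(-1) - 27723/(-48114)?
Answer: 9453247/16038 ≈ 589.43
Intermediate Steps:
v(n) = 29 + 2*n
15899/v(-1) - 27723/(-48114) = 15899/(29 + 2*(-1)) - 27723/(-48114) = 15899/(29 - 2) - 27723*(-1/48114) = 15899/27 + 9241/16038 = 9453247/16038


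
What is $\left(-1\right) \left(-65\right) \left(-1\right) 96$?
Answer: $-6240$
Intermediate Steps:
$\left(-1\right) \left(-65\right) \left(-1\right) 96 = 65 \left(-1\right) 96 = \left(-65\right) 96 = -6240$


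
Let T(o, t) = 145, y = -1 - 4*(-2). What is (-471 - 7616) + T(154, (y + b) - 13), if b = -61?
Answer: -7942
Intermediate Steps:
y = 7 (y = -1 + 8 = 7)
(-471 - 7616) + T(154, (y + b) - 13) = (-471 - 7616) + 145 = -8087 + 145 = -7942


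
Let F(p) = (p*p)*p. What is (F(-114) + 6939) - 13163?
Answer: -1487768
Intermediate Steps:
F(p) = p³ (F(p) = p²*p = p³)
(F(-114) + 6939) - 13163 = ((-114)³ + 6939) - 13163 = (-1481544 + 6939) - 13163 = -1474605 - 13163 = -1487768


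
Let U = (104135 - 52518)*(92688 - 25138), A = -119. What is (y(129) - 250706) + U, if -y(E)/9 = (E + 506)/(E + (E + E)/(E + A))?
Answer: 299837074209/86 ≈ 3.4865e+9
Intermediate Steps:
U = 3486728350 (U = 51617*67550 = 3486728350)
y(E) = -9*(506 + E)/(E + 2*E/(-119 + E)) (y(E) = -9*(E + 506)/(E + (E + E)/(E - 119)) = -9*(506 + E)/(E + (2*E)/(-119 + E)) = -9*(506 + E)/(E + 2*E/(-119 + E)))
(y(129) - 250706) + U = (9*(60214 - 1*129**2 - 387*129)/(129*(-117 + 129)) - 250706) + 3486728350 = (9*(1/129)*(60214 - 1*16641 - 49923)/12 - 250706) + 3486728350 = (9*(1/129)*(1/12)*(60214 - 16641 - 49923) - 250706) + 3486728350 = (9*(1/129)*(1/12)*(-6350) - 250706) + 3486728350 = (-3175/86 - 250706) + 3486728350 = -21563891/86 + 3486728350 = 299837074209/86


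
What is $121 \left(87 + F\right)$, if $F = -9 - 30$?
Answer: $5808$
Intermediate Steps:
$F = -39$
$121 \left(87 + F\right) = 121 \left(87 - 39\right) = 121 \cdot 48 = 5808$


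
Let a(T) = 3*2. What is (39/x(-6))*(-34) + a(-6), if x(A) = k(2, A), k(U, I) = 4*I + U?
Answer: 729/11 ≈ 66.273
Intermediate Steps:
k(U, I) = U + 4*I
x(A) = 2 + 4*A
a(T) = 6
(39/x(-6))*(-34) + a(-6) = (39/(2 + 4*(-6)))*(-34) + 6 = (39/(2 - 24))*(-34) + 6 = (39/(-22))*(-34) + 6 = (39*(-1/22))*(-34) + 6 = -39/22*(-34) + 6 = 663/11 + 6 = 729/11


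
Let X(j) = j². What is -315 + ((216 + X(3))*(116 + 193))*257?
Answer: 17867610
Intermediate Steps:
-315 + ((216 + X(3))*(116 + 193))*257 = -315 + ((216 + 3²)*(116 + 193))*257 = -315 + ((216 + 9)*309)*257 = -315 + (225*309)*257 = -315 + 69525*257 = -315 + 17867925 = 17867610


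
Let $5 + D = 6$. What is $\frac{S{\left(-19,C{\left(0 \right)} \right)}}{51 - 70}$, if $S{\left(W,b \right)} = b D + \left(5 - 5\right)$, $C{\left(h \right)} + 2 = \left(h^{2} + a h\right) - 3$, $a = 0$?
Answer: $\frac{5}{19} \approx 0.26316$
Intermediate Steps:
$D = 1$ ($D = -5 + 6 = 1$)
$C{\left(h \right)} = -5 + h^{2}$ ($C{\left(h \right)} = -2 + \left(\left(h^{2} + 0 h\right) - 3\right) = -2 + \left(\left(h^{2} + 0\right) - 3\right) = -2 + \left(h^{2} - 3\right) = -2 + \left(-3 + h^{2}\right) = -5 + h^{2}$)
$S{\left(W,b \right)} = b$ ($S{\left(W,b \right)} = b 1 + \left(5 - 5\right) = b + \left(5 - 5\right) = b + 0 = b$)
$\frac{S{\left(-19,C{\left(0 \right)} \right)}}{51 - 70} = \frac{-5 + 0^{2}}{51 - 70} = \frac{-5 + 0}{-19} = \left(-5\right) \left(- \frac{1}{19}\right) = \frac{5}{19}$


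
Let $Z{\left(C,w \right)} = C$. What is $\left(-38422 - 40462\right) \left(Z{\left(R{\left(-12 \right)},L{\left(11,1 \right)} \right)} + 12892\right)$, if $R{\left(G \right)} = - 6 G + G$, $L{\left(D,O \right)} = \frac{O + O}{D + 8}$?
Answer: $-1021705568$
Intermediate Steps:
$L{\left(D,O \right)} = \frac{2 O}{8 + D}$
$R{\left(G \right)} = - 5 G$
$\left(-38422 - 40462\right) \left(Z{\left(R{\left(-12 \right)},L{\left(11,1 \right)} \right)} + 12892\right) = \left(-38422 - 40462\right) \left(\left(-5\right) \left(-12\right) + 12892\right) = - 78884 \left(60 + 12892\right) = \left(-78884\right) 12952 = -1021705568$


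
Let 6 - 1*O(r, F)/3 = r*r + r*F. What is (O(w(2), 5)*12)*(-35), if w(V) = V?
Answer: 10080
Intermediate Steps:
O(r, F) = 18 - 3*r² - 3*F*r (O(r, F) = 18 - 3*(r*r + r*F) = 18 - 3*(r² + F*r) = 18 + (-3*r² - 3*F*r) = 18 - 3*r² - 3*F*r)
(O(w(2), 5)*12)*(-35) = ((18 - 3*2² - 3*5*2)*12)*(-35) = ((18 - 3*4 - 30)*12)*(-35) = ((18 - 12 - 30)*12)*(-35) = -24*12*(-35) = -288*(-35) = 10080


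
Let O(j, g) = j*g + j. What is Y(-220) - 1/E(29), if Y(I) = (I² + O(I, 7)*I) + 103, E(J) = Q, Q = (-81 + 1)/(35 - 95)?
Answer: 1742809/4 ≈ 4.3570e+5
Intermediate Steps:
Q = 4/3 (Q = -80/(-60) = -80*(-1/60) = 4/3 ≈ 1.3333)
O(j, g) = j + g*j (O(j, g) = g*j + j = j + g*j)
E(J) = 4/3
Y(I) = 103 + 9*I² (Y(I) = (I² + (I*(1 + 7))*I) + 103 = (I² + (I*8)*I) + 103 = (I² + (8*I)*I) + 103 = (I² + 8*I²) + 103 = 9*I² + 103 = 103 + 9*I²)
Y(-220) - 1/E(29) = (103 + 9*(-220)²) - 1/4/3 = (103 + 9*48400) - 1*¾ = (103 + 435600) - ¾ = 435703 - ¾ = 1742809/4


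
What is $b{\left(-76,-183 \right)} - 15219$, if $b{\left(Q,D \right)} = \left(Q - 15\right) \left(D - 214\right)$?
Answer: $20908$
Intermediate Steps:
$b{\left(Q,D \right)} = \left(-214 + D\right) \left(-15 + Q\right)$ ($b{\left(Q,D \right)} = \left(-15 + Q\right) \left(-214 + D\right) = \left(-214 + D\right) \left(-15 + Q\right)$)
$b{\left(-76,-183 \right)} - 15219 = \left(3210 - -16264 - -2745 - -13908\right) - 15219 = \left(3210 + 16264 + 2745 + 13908\right) - 15219 = 36127 - 15219 = 20908$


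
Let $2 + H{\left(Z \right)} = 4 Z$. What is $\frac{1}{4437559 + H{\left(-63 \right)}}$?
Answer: $\frac{1}{4437305} \approx 2.2536 \cdot 10^{-7}$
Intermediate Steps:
$H{\left(Z \right)} = -2 + 4 Z$
$\frac{1}{4437559 + H{\left(-63 \right)}} = \frac{1}{4437559 + \left(-2 + 4 \left(-63\right)\right)} = \frac{1}{4437559 - 254} = \frac{1}{4437305}$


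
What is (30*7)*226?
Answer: 47460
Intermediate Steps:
(30*7)*226 = 210*226 = 47460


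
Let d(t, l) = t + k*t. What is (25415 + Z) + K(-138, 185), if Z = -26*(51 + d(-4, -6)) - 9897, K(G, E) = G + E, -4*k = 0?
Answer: 14343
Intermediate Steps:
k = 0 (k = -1/4*0 = 0)
K(G, E) = E + G
d(t, l) = t (d(t, l) = t + 0*t = t + 0 = t)
Z = -11119 (Z = -26*(51 - 4) - 9897 = -26*47 - 9897 = -1222 - 9897 = -11119)
(25415 + Z) + K(-138, 185) = (25415 - 11119) + (185 - 138) = 14296 + 47 = 14343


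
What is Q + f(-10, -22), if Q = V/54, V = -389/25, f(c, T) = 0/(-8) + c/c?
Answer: 961/1350 ≈ 0.71185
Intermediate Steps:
f(c, T) = 1 (f(c, T) = 0*(-⅛) + 1 = 0 + 1 = 1)
V = -389/25 (V = -389*1/25 = -389/25 ≈ -15.560)
Q = -389/1350 (Q = -389/25/54 = -389/25*1/54 = -389/1350 ≈ -0.28815)
Q + f(-10, -22) = -389/1350 + 1 = 961/1350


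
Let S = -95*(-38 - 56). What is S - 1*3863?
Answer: 5067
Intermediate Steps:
S = 8930 (S = -95*(-94) = 8930)
S - 1*3863 = 8930 - 1*3863 = 8930 - 3863 = 5067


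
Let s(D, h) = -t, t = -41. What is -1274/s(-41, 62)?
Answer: -1274/41 ≈ -31.073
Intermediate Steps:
s(D, h) = 41 (s(D, h) = -1*(-41) = 41)
-1274/s(-41, 62) = -1274/41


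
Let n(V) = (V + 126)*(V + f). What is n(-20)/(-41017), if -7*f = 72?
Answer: 22472/287119 ≈ 0.078267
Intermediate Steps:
f = -72/7 (f = -⅐*72 = -72/7 ≈ -10.286)
n(V) = (126 + V)*(-72/7 + V) (n(V) = (V + 126)*(V - 72/7) = (126 + V)*(-72/7 + V))
n(-20)/(-41017) = (-1296 + (-20)² + (810/7)*(-20))/(-41017) = (-1296 + 400 - 16200/7)*(-1/41017) = -22472/7*(-1/41017) = 22472/287119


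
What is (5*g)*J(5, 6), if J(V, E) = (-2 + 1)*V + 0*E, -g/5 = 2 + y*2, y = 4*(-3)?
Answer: -2750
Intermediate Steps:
y = -12
g = 110 (g = -5*(2 - 12*2) = -5*(2 - 24) = -5*(-22) = 110)
J(V, E) = -V (J(V, E) = -V + 0 = -V)
(5*g)*J(5, 6) = (5*110)*(-1*5) = 550*(-5) = -2750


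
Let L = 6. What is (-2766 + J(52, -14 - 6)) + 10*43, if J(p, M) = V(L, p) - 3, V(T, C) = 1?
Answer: -2338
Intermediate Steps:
J(p, M) = -2 (J(p, M) = 1 - 3 = -2)
(-2766 + J(52, -14 - 6)) + 10*43 = (-2766 - 2) + 10*43 = -2768 + 430 = -2338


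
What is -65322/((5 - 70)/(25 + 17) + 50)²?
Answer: -115228008/4141225 ≈ -27.825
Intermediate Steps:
-65322/((5 - 70)/(25 + 17) + 50)² = -65322/(-65/42 + 50)² = -65322/((2035/42)²) = -65322/4141225/1764 = -65322*1764/4141225 = -115228008/4141225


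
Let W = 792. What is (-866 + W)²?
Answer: 5476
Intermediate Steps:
(-866 + W)² = (-866 + 792)² = (-74)² = 5476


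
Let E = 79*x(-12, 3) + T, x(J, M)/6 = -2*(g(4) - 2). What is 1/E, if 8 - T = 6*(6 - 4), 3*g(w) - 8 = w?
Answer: -1/1900 ≈ -0.00052632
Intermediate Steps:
g(w) = 8/3 + w/3
T = -4 (T = 8 - 6*(6 - 4) = 8 - 6*2 = 8 - 1*12 = 8 - 12 = -4)
x(J, M) = -24 (x(J, M) = 6*(-2*((8/3 + (1/3)*4) - 2)) = 6*(-2*((8/3 + 4/3) - 2)) = 6*(-2*(4 - 2)) = 6*(-2*2) = 6*(-4) = -24)
E = -1900 (E = 79*(-24) - 4 = -1896 - 4 = -1900)
1/E = 1/(-1900) = -1/1900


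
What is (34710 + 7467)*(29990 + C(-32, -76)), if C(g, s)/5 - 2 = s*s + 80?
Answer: 2500252560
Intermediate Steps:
C(g, s) = 410 + 5*s**2 (C(g, s) = 10 + 5*(s*s + 80) = 10 + 5*(s**2 + 80) = 10 + 5*(80 + s**2) = 10 + (400 + 5*s**2) = 410 + 5*s**2)
(34710 + 7467)*(29990 + C(-32, -76)) = (34710 + 7467)*(29990 + (410 + 5*(-76)**2)) = 42177*(29990 + (410 + 5*5776)) = 42177*(29990 + (410 + 28880)) = 42177*(29990 + 29290) = 42177*59280 = 2500252560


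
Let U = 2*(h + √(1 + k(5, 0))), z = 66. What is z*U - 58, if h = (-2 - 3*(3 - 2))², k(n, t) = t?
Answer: 3374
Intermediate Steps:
h = 25 (h = (-2 - 3*1)² = (-2 - 3)² = (-5)² = 25)
U = 52 (U = 2*(25 + √(1 + 0)) = 2*(25 + √1) = 2*(25 + 1) = 2*26 = 52)
z*U - 58 = 66*52 - 58 = 3432 - 58 = 3374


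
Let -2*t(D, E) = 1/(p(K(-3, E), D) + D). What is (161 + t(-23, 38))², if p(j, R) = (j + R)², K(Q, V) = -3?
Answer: 44211370225/1705636 ≈ 25921.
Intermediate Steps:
p(j, R) = (R + j)²
t(D, E) = -1/(2*(D + (-3 + D)²)) (t(D, E) = -1/(2*((D - 3)² + D)) = -1/(2*((-3 + D)² + D)) = -1/(2*(D + (-3 + D)²)))
(161 + t(-23, 38))² = (161 - 1/(2*(-23) + 2*(-3 - 23)²))² = (161 - 1/(-46 + 2*(-26)²))² = (161 - 1/(-46 + 2*676))² = (161 - 1/(-46 + 1352))² = (161 - 1/1306)² = (210265/1306)² = 44211370225/1705636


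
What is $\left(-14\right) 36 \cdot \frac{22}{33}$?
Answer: $-336$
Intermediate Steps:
$\left(-14\right) 36 \cdot \frac{22}{33} = - 504 \cdot 22 \cdot \frac{1}{33} = \left(-504\right) \frac{2}{3} = -336$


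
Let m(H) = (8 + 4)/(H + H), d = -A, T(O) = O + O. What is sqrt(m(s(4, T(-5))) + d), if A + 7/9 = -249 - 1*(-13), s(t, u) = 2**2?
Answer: sqrt(8578)/6 ≈ 15.436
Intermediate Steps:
T(O) = 2*O
s(t, u) = 4
A = -2131/9 (A = -7/9 + (-249 - 1*(-13)) = -7/9 + (-249 + 13) = -7/9 - 236 = -2131/9 ≈ -236.78)
d = 2131/9 (d = -1*(-2131/9) = 2131/9 ≈ 236.78)
m(H) = 6/H (m(H) = 12/((2*H)) = 12*(1/(2*H)) = 6/H)
sqrt(m(s(4, T(-5))) + d) = sqrt(6/4 + 2131/9) = sqrt(6*(1/4) + 2131/9) = sqrt(3/2 + 2131/9) = sqrt(4289/18) = sqrt(8578)/6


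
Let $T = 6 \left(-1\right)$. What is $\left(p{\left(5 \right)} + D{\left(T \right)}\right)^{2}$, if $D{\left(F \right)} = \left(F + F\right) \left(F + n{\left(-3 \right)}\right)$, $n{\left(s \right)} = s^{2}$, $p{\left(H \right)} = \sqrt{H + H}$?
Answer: $\left(-36 + \sqrt{10}\right)^{2} \approx 1078.3$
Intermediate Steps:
$p{\left(H \right)} = \sqrt{2} \sqrt{H}$ ($p{\left(H \right)} = \sqrt{2 H} = \sqrt{2} \sqrt{H}$)
$T = -6$
$D{\left(F \right)} = 2 F \left(9 + F\right)$ ($D{\left(F \right)} = \left(F + F\right) \left(F + \left(-3\right)^{2}\right) = 2 F \left(F + 9\right) = 2 F \left(9 + F\right)$)
$\left(p{\left(5 \right)} + D{\left(T \right)}\right)^{2} = \left(\sqrt{2} \sqrt{5} + 2 \left(-6\right) \left(9 - 6\right)\right)^{2} = \left(\sqrt{10} + 2 \left(-6\right) 3\right)^{2} = \left(\sqrt{10} - 36\right)^{2} = \left(-36 + \sqrt{10}\right)^{2}$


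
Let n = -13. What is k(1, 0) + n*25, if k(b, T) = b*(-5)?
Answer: -330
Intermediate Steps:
k(b, T) = -5*b
k(1, 0) + n*25 = -5*1 - 13*25 = -5 - 325 = -330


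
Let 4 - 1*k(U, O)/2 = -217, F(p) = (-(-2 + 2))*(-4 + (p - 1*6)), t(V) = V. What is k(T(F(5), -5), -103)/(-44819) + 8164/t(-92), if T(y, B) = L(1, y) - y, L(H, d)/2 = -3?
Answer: -91485745/1030837 ≈ -88.749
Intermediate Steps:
L(H, d) = -6 (L(H, d) = 2*(-3) = -6)
F(p) = 0 (F(p) = (-1*0)*(-4 + (p - 6)) = 0*(-4 + (-6 + p)) = 0*(-10 + p) = 0)
T(y, B) = -6 - y
k(U, O) = 442 (k(U, O) = 8 - 2*(-217) = 8 + 434 = 442)
k(T(F(5), -5), -103)/(-44819) + 8164/t(-92) = 442/(-44819) + 8164/(-92) = 442*(-1/44819) + 8164*(-1/92) = -442/44819 - 2041/23 = -91485745/1030837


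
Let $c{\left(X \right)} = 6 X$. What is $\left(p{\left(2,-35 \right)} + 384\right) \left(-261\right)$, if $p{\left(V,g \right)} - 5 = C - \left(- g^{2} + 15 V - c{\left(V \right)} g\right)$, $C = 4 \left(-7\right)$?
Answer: $-296496$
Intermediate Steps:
$C = -28$
$p{\left(V,g \right)} = -23 + g^{2} - 15 V + 6 V g$ ($p{\left(V,g \right)} = 5 - \left(28 - g^{2} + 15 V - 6 V g\right) = 5 + \left(-28 + g^{2} - 15 V + 6 V g\right) = -23 + g^{2} - 15 V + 6 V g$)
$\left(p{\left(2,-35 \right)} + 384\right) \left(-261\right) = \left(\left(-23 + \left(-35\right)^{2} - 30 + 6 \cdot 2 \left(-35\right)\right) + 384\right) \left(-261\right) = \left(\left(-23 + 1225 - 30 - 420\right) + 384\right) \left(-261\right) = \left(752 + 384\right) \left(-261\right) = 1136 \left(-261\right) = -296496$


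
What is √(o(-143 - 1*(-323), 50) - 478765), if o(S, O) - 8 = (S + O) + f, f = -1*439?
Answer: I*√478966 ≈ 692.07*I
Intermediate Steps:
f = -439
o(S, O) = -431 + O + S (o(S, O) = 8 + ((S + O) - 439) = 8 + ((O + S) - 439) = 8 + (-439 + O + S) = -431 + O + S)
√(o(-143 - 1*(-323), 50) - 478765) = √((-431 + 50 + (-143 - 1*(-323))) - 478765) = √((-431 + 50 + (-143 + 323)) - 478765) = √((-431 + 50 + 180) - 478765) = √(-201 - 478765) = √(-478966) = I*√478966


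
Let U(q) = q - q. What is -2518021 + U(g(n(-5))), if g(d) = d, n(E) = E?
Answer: -2518021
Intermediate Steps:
U(q) = 0
-2518021 + U(g(n(-5))) = -2518021 + 0 = -2518021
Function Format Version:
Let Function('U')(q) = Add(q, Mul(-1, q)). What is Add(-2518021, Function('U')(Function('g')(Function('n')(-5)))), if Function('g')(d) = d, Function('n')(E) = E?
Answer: -2518021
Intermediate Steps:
Function('U')(q) = 0
Add(-2518021, Function('U')(Function('g')(Function('n')(-5)))) = Add(-2518021, 0) = -2518021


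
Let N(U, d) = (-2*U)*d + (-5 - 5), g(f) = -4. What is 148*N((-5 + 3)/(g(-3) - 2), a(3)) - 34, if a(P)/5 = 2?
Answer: -7502/3 ≈ -2500.7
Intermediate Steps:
a(P) = 10 (a(P) = 5*2 = 10)
N(U, d) = -10 - 2*U*d (N(U, d) = -2*U*d - 10 = -10 - 2*U*d)
148*N((-5 + 3)/(g(-3) - 2), a(3)) - 34 = 148*(-10 - 2*(-5 + 3)/(-4 - 2)*10) - 34 = 148*(-10 - 2*(-2/(-6))*10) - 34 = 148*(-10 - 2*(-2*(-⅙))*10) - 34 = 148*(-10 - 2*⅓*10) - 34 = 148*(-10 - 20/3) - 34 = 148*(-50/3) - 34 = -7400/3 - 34 = -7502/3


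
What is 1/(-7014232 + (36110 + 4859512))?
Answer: -1/2118610 ≈ -4.7201e-7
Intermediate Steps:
1/(-7014232 + (36110 + 4859512)) = 1/(-7014232 + 4895622) = 1/(-2118610) = -1/2118610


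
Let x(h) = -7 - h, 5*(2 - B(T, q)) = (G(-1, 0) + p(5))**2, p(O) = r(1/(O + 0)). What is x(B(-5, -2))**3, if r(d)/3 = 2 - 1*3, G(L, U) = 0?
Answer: -46656/125 ≈ -373.25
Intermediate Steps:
r(d) = -3 (r(d) = 3*(2 - 1*3) = 3*(2 - 3) = 3*(-1) = -3)
p(O) = -3
B(T, q) = 1/5 (B(T, q) = 2 - (0 - 3)**2/5 = 2 - 1/5*(-3)**2 = 2 - 1/5*9 = 2 - 9/5 = 1/5)
x(B(-5, -2))**3 = (-7 - 1*1/5)**3 = (-7 - 1/5)**3 = (-36/5)**3 = -46656/125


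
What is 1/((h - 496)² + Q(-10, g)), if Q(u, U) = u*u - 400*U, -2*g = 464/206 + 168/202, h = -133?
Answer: 10403/4123310423 ≈ 2.5230e-6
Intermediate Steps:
g = -16042/10403 (g = -(464/206 + 168/202)/2 = -(464*(1/206) + 168*(1/202))/2 = -(232/103 + 84/101)/2 = -½*32084/10403 = -16042/10403 ≈ -1.5421)
Q(u, U) = u² - 400*U
1/((h - 496)² + Q(-10, g)) = 1/((-133 - 496)² + ((-10)² - 400*(-16042/10403))) = 1/((-629)² + (100 + 6416800/10403)) = 1/(395641 + 7457100/10403) = 1/(4123310423/10403) = 10403/4123310423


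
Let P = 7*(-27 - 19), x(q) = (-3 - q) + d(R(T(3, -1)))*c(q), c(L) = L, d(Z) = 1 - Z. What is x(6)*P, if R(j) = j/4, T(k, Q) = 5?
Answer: 3381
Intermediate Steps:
R(j) = j/4 (R(j) = j*(¼) = j/4)
x(q) = -3 - 5*q/4 (x(q) = (-3 - q) + (1 - 5/4)*q = (-3 - q) - q/4 = -3 - 5*q/4)
P = -322 (P = 7*(-46) = -322)
x(6)*P = (-3 - 5/4*6)*(-322) = (-3 - 15/2)*(-322) = -21/2*(-322) = 3381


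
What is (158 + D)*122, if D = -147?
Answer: 1342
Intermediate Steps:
(158 + D)*122 = (158 - 147)*122 = 11*122 = 1342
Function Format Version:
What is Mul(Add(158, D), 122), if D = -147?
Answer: 1342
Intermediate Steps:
Mul(Add(158, D), 122) = Mul(Add(158, -147), 122) = Mul(11, 122) = 1342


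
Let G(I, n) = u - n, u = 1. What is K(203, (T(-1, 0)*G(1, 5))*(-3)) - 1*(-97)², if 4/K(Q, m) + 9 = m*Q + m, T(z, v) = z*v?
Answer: -84685/9 ≈ -9409.4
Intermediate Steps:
T(z, v) = v*z
G(I, n) = 1 - n
K(Q, m) = 4/(-9 + m + Q*m) (K(Q, m) = 4/(-9 + (m*Q + m)) = 4/(-9 + (Q*m + m)) = 4/(-9 + (m + Q*m)) = 4/(-9 + m + Q*m))
K(203, (T(-1, 0)*G(1, 5))*(-3)) - 1*(-97)² = 4/(-9 + ((0*(-1))*(1 - 1*5))*(-3) + 203*(((0*(-1))*(1 - 1*5))*(-3))) - 1*(-97)² = 4/(-9 + (0*(1 - 5))*(-3) + 203*((0*(1 - 5))*(-3))) - 1*9409 = 4/(-9 + (0*(-4))*(-3) + 203*((0*(-4))*(-3))) - 9409 = 4/(-9 + 0*(-3) + 203*(0*(-3))) - 9409 = 4/(-9 + 0 + 203*0) - 9409 = 4/(-9 + 0 + 0) - 9409 = 4/(-9) - 9409 = 4*(-⅑) - 9409 = -4/9 - 9409 = -84685/9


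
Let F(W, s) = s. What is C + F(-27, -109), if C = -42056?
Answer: -42165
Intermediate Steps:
C + F(-27, -109) = -42056 - 109 = -42165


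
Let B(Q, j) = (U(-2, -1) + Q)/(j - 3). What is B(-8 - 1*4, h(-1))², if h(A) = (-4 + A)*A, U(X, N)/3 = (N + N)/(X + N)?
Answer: 25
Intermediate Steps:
U(X, N) = 6*N/(N + X) (U(X, N) = 3*((N + N)/(X + N)) = 3*((2*N)/(N + X)) = 3*(2*N/(N + X)) = 6*N/(N + X))
h(A) = A*(-4 + A)
B(Q, j) = (2 + Q)/(-3 + j) (B(Q, j) = (6*(-1)/(-1 - 2) + Q)/(j - 3) = (6*(-1)/(-3) + Q)/(-3 + j) = (6*(-1)*(-⅓) + Q)/(-3 + j) = (2 + Q)/(-3 + j))
B(-8 - 1*4, h(-1))² = ((2 + (-8 - 1*4))/(-3 - (-4 - 1)))² = ((2 + (-8 - 4))/(-3 - 1*(-5)))² = ((2 - 12)/(-3 + 5))² = (-10/2)² = ((½)*(-10))² = (-5)² = 25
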